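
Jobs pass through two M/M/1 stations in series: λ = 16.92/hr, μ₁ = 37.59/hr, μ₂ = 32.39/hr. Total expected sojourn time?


Each node sees arrival rate λ = 16.92/hr (tandem ⇒ throughput preserved).
W₁ = 1/(μ₁−λ) = 1/(37.59−16.92) = 0.04838 hr
W₂ = 1/(μ₂−λ) = 1/(32.39−16.92) = 0.06464 hr
W_total = W₁ + W₂ = 0.04838 + 0.06464 = 0.11302 hr

Final: 0.11302 hr


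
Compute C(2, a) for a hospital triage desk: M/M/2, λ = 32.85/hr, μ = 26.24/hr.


a = λ/μ = 1.2519; ρ = a/2 = 0.6260
P₀ = 0.230048 (from M/M/c formula)
C(c,a) = [a^c/(c!(1−ρ))]·P₀ = [1.56727/(2·0.3740)]·0.230048
= 2.09501·0.230048 = 0.481954

Final: 0.481954


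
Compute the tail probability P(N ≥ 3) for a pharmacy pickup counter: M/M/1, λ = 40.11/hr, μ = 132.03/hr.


ρ = 40.11/132.03 = 0.3038
P(N ≥ n) = ρ^n = 0.3038^3 = 0.028038

Final: 0.028038


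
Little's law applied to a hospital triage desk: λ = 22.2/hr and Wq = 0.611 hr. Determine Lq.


Lq = λWq = 22.2·0.611 = 13.5642

Final: 13.5642


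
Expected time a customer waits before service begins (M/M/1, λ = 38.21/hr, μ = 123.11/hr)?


ρ = 38.21/123.11 = 0.3104
Wq = ρ/(μ−λ) = 0.3104/(123.11 − 38.21) = 0.3104/84.90 = 0.003656 hr

Final: 0.003656 hr


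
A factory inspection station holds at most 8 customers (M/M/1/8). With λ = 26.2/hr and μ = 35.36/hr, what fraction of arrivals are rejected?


ρ = λ/μ = 26.2/35.36 = 0.7410
P_K = (1−ρ)ρ^K/(1−ρ^(K+1)) = (0.2590·0.090847)/(1 − 0.067313)
= 0.023534/0.932687 = 0.025232

Final: 0.025232


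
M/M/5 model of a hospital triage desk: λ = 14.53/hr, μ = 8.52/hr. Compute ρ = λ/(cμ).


ρ = λ/(cμ) = 14.53/(5·8.52) = 14.53/42.60 = 0.3411

Final: 0.3411


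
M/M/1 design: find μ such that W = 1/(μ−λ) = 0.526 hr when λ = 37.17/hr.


W = 1/(μ−λ) ⇒ μ − λ = 1/W = 1/0.526 = 1.9011
μ = λ + 1/W = 37.17 + 1.9011 = 39.0711 per hr

Final: 39.0711 /hr


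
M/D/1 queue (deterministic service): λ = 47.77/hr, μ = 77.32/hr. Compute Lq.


ρ = 47.77/77.32 = 0.6178
M/D/1: Lq = ρ²/(2(1−ρ)) = 0.3817/(2·0.3822) = 0.49938

Final: 0.49938


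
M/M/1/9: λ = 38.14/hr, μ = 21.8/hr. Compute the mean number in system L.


ρ = 38.14/21.8 = 1.7495
L = ρ[1 − (K+1)ρ^K + Kρ^(K+1)] / [(1−ρ)(1−ρ^(K+1))]
Numerator: 1.7495·(1 − 10·153.574021 + 9·268.684090) = 1545.573814
Denominator: (-0.7495)·(-267.684090) = 200.640277
L = 1545.573814/200.640277 = 7.7032

Final: 7.7032


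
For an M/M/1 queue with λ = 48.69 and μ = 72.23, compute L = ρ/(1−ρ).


ρ = λ/μ = 48.69/72.23 = 0.6741
L = ρ/(1−ρ) = 0.6741/(1 − 0.6741) = 0.6741/0.3259 = 2.0684

Final: 2.0684


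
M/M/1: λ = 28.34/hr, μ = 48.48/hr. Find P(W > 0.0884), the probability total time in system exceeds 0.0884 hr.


W ~ Exponential(μ−λ) for M/M/1.
μ − λ = 48.48 − 28.34 = 20.1400
P(W > t) = e^{−(μ−λ)t} = e^{−1.7804} = 0.168575

Final: 0.168575


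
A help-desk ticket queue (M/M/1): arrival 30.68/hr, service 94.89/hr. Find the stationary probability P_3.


ρ = 30.68/94.89 = 0.3233
P_n = (1−ρ)·ρ^n = (1 − 0.3233)·0.3233^3 = 0.6767·0.033799 = 0.022871

Final: 0.022871


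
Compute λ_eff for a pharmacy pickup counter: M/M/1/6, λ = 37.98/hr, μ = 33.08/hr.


ρ = 1.1481; P_K = (1−ρ)ρ^6/(1−ρ^7) = 0.208174
λ_eff = λ(1 − P_K) = 37.98·(1 − 0.208174) = 37.98·0.791826 = 30.0735 /hr

Final: 30.0735 /hr


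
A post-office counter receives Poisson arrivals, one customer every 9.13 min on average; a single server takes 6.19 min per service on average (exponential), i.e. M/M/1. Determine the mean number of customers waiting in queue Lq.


λ = 60/9.13 = 6.5717 /hr
μ = 60/6.19 = 9.6931 /hr
ρ = λ/μ = 6.5717/9.6931 = 0.6780
Lq = ρ²/(1−ρ) = 0.4597/0.3220 = 1.4275

Final: 1.4275


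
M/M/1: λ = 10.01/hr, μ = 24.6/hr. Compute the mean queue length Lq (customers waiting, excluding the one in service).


ρ = 10.01/24.6 = 0.4069
Lq = ρ²/(1−ρ) = 0.1656/0.5931 = 0.2792

Final: 0.2792


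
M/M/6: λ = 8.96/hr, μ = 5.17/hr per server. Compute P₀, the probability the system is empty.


a = λ/μ = 8.96/5.17 = 1.7331; ρ = a/c = 0.2888
Σ_{k=0}^{5} a^k/k! (terms k=0..5) = 1.00000 + 1.73308 + 1.50178 + 0.86756 + 0.37589 + 0.13029 = 5.60859
Tail: a^6/(6!(1−ρ)) = 27.09598/(720·0.7112) = 0.05292
P₀ = 1/(5.60859 + 0.05292) = 1/5.66151 = 0.176631

Final: 0.176631


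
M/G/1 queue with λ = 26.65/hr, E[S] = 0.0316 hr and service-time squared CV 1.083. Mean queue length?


ρ = λ·E[S] = 26.65·0.0316 = 0.8421
Lq = ρ²(1+C_s²)/(2(1−ρ)) = 0.7092·(1+1.083)/(2·0.1579)
= 0.7092·2.0830/0.3157 = 4.67903

Final: 4.67903


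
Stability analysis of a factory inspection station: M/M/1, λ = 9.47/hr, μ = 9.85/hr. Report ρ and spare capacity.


Total capacity cμ = 1·9.85 = 9.85/hr
ρ = λ/(cμ) = 9.47/9.85 = 0.9614
Stable ⇔ ρ < 1: YES
Spare capacity = cμ − λ = 9.85 − 9.47 = 0.38/hr

Final: ρ = 0.9614; stable; margin = 0.38/hr


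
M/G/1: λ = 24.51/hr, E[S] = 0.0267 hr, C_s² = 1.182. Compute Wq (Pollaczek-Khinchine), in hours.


ρ = λ·E[S] = 24.51·0.0267 = 0.6544
E[S²] = E[S]²(1+C_s²) = 0.0267²·(1+1.182) = 0.001556
Wq = λ·E[S²]/(2(1−ρ)) = 24.51·0.001556/(2·0.3456) = 0.05516 hr

Final: 0.05516 hr


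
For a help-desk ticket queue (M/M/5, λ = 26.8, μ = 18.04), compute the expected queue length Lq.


a = λ/μ = 1.4856; ρ = a/5 = 0.2971
P₀ = 0.226027
Lq = P₀·a^c·ρ / (c!·(1−ρ)²) = 0.226027·7.23588·0.2971/(120·0.49404)
= 0.008197

Final: 0.008197


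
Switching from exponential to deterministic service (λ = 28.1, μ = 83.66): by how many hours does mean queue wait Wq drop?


ρ = 28.1/83.66 = 0.3359
Wq(M/M/1) = ρ/(μ−λ) = 0.3359/55.56 = 0.006045 hr
Wq(M/D/1) = ρ/(2(μ−λ)) = 0.003023 hr
Savings = 0.006045 − 0.003023 = 0.003023 hr

Final: 0.003023 hr


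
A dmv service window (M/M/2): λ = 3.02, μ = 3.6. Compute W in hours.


a = 0.8389; ρ = 0.4194; P₀ = 0.409002
Lq = P₀·a^c·ρ/(c!(1−ρ)²) = 0.17910
Wq = Lq/λ = 0.17910/3.02 = 0.05930 hr
W = Wq + 1/μ = 0.05930 + 0.27778 = 0.33708 hr

Final: 0.33708 hr


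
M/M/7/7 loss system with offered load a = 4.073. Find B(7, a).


B(c,a) = (a^c/c!) / Σ_{k=0}^{c} a^k/k!
a^7/7! = 3.689524
Σ terms (k=0..7): 1.00000 + 4.07300 + 8.29466 + 11.26139 + 11.46691 + 9.34094 + 6.34094 + 3.68952 = 55.467377
B = 3.689524/55.467377 = 0.066517

Final: 0.066517


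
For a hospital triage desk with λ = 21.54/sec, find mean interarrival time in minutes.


Mean interarrival time = 1/λ = 1/21.54 second = 0.04643 second
In minutes: 0.04643 × 0.0166667 = 0.0007738 min

Final: 0.0007738 min


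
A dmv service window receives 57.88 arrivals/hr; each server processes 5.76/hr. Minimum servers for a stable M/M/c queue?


Stability requires cμ > λ ⇔ c > λ/μ.
λ/μ = 57.88/5.76 = 10.0486
Minimum integer c = ⌊10.0486⌋ + 1 = 11
Check: 11·5.76 = 63.36 > 57.88, while 10·5.76 = 57.60 ≤ 57.88

Final: 11 servers


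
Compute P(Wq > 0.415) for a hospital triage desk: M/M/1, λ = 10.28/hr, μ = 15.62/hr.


ρ = 10.28/15.62 = 0.6581
P(Wq > t) = ρ·e^{−(μ−λ)t} = 0.6581·e^{−2.2161}
= 0.6581·0.109034 = 0.071758

Final: 0.071758


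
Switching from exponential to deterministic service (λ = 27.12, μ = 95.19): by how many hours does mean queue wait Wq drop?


ρ = 27.12/95.19 = 0.2849
Wq(M/M/1) = ρ/(μ−λ) = 0.2849/68.07 = 0.004185 hr
Wq(M/D/1) = ρ/(2(μ−λ)) = 0.002093 hr
Savings = 0.004185 − 0.002093 = 0.002093 hr

Final: 0.002093 hr


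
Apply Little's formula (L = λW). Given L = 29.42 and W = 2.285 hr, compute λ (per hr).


λ = L/W = 29.42/2.285 = 12.8753 /hr

Final: 12.8753 /hr


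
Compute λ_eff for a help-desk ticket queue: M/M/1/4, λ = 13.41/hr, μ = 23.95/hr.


ρ = 0.5599; P_K = (1−ρ)ρ^4/(1−ρ^5) = 0.045773
λ_eff = λ(1 − P_K) = 13.41·(1 − 0.045773) = 13.41·0.954227 = 12.7962 /hr

Final: 12.7962 /hr


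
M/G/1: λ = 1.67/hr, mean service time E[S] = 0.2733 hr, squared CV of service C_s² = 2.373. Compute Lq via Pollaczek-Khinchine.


ρ = λ·E[S] = 1.67·0.2733 = 0.4564
Lq = ρ²(1+C_s²)/(2(1−ρ)) = 0.2083·(1+2.373)/(2·0.5436)
= 0.2083·3.3730/1.0872 = 0.64629

Final: 0.64629


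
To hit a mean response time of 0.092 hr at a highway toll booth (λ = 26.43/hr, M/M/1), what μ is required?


W = 1/(μ−λ) ⇒ μ − λ = 1/W = 1/0.092 = 10.8696
μ = λ + 1/W = 26.43 + 10.8696 = 37.2996 per hr

Final: 37.2996 /hr


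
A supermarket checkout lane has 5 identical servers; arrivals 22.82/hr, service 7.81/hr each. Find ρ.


ρ = λ/(cμ) = 22.82/(5·7.81) = 22.82/39.05 = 0.5844

Final: 0.5844


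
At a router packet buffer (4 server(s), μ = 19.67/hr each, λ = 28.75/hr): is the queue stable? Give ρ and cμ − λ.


Total capacity cμ = 4·19.67 = 78.68/hr
ρ = λ/(cμ) = 28.75/78.68 = 0.3654
Stable ⇔ ρ < 1: YES
Spare capacity = cμ − λ = 78.68 − 28.75 = 49.93/hr

Final: ρ = 0.3654; stable; margin = 49.93/hr


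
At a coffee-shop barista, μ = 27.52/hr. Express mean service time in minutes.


Mean service time = 1/μ = 1/27.52 hour = 0.03634 hour
In minutes: 0.03634 × 60 = 2.1802 min

Final: 2.1802 min


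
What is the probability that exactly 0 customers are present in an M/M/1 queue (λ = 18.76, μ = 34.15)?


ρ = 18.76/34.15 = 0.5493
P_n = (1−ρ)·ρ^n = (1 − 0.5493)·0.5493^0 = 0.4507·1.000000 = 0.450659

Final: 0.450659


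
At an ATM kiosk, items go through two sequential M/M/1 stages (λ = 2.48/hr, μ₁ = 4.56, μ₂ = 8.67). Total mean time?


Each node sees arrival rate λ = 2.48/hr (tandem ⇒ throughput preserved).
W₁ = 1/(μ₁−λ) = 1/(4.56−2.48) = 0.48077 hr
W₂ = 1/(μ₂−λ) = 1/(8.67−2.48) = 0.16155 hr
W_total = W₁ + W₂ = 0.48077 + 0.16155 = 0.64232 hr

Final: 0.64232 hr


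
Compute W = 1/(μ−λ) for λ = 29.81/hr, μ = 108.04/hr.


W = 1/(μ−λ) = 1/(108.04 − 29.81) = 1/78.23 = 0.01278 hr

Final: 0.01278 hr


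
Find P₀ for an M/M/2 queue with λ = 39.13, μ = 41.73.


a = λ/μ = 39.13/41.73 = 0.9377; ρ = a/c = 0.4688
Σ_{k=0}^{1} a^k/k! (terms k=0..1) = 1.00000 + 0.93769 = 1.93769
Tail: a^2/(2!(1−ρ)) = 0.87927/(2·0.5312) = 0.82770
P₀ = 1/(1.93769 + 0.82770) = 1/2.76540 = 0.361612

Final: 0.361612


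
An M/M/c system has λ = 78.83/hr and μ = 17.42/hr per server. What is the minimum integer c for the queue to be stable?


Stability requires cμ > λ ⇔ c > λ/μ.
λ/μ = 78.83/17.42 = 4.5253
Minimum integer c = ⌊4.5253⌋ + 1 = 5
Check: 5·17.42 = 87.10 > 78.83, while 4·17.42 = 69.68 ≤ 78.83

Final: 5 servers


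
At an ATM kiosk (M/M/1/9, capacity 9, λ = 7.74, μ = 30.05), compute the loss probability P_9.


ρ = λ/μ = 7.74/30.05 = 0.2576
P_K = (1−ρ)ρ^K/(1−ρ^(K+1)) = (0.7424·0.000004990)/(1 − 0.000001285)
= 0.000003704/0.999999 = 0.000003704

Final: 0.000003704


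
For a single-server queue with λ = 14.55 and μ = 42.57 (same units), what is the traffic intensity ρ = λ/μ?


ρ = λ/μ = 14.55/42.57 = 0.3418

Final: 0.3418


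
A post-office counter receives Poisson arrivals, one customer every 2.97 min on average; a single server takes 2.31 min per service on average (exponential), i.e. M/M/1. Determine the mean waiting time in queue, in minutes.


λ = 60/2.97 = 20.2020 /hr
μ = 60/2.31 = 25.9740 /hr
ρ = λ/μ = 20.2020/25.9740 = 0.7778
Wq = ρ/(μ−λ) = 0.7778/(25.9740−20.2020) = 0.13475 hr
In minutes: 0.13475·60 = 8.085 min

Final: 8.085 min


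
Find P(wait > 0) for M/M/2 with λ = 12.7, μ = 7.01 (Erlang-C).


a = λ/μ = 1.8117; ρ = a/2 = 0.9058
P₀ = 0.049401 (from M/M/c formula)
C(c,a) = [a^c/(c!(1−ρ))]·P₀ = [3.28225/(2·0.09415)]·0.049401
= 17.43073·0.049401 = 0.861099

Final: 0.861099


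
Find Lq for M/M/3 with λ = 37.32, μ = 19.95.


a = λ/μ = 1.8707; ρ = a/3 = 0.6236
P₀ = 0.133001
Lq = P₀·a^c·ρ / (c!·(1−ρ)²) = 0.133001·6.54630·0.6236/(6·0.14171)
= 0.63853

Final: 0.63853


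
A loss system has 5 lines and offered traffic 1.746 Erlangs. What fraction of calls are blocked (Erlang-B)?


B(c,a) = (a^c/c!) / Σ_{k=0}^{c} a^k/k!
a^5/5! = 0.135220
Σ terms (k=0..5): 1.00000 + 1.74600 + 1.52426 + 0.88712 + 0.38723 + 0.13522 = 5.679823
B = 0.135220/5.679823 = 0.023807

Final: 0.023807


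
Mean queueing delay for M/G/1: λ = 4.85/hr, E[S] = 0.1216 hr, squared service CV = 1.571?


ρ = λ·E[S] = 4.85·0.1216 = 0.5898
E[S²] = E[S]²(1+C_s²) = 0.1216²·(1+1.571) = 0.038016
Wq = λ·E[S²]/(2(1−ρ)) = 4.85·0.038016/(2·0.4102) = 0.22472 hr

Final: 0.22472 hr


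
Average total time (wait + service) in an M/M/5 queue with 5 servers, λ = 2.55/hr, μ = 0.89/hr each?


a = 2.8652; ρ = 0.5730; P₀ = 0.054152
Lq = P₀·a^c·ρ/(c!(1−ρ)²) = 0.27389
Wq = Lq/λ = 0.27389/2.55 = 0.10741 hr
W = Wq + 1/μ = 0.10741 + 1.12360 = 1.23100 hr

Final: 1.23100 hr


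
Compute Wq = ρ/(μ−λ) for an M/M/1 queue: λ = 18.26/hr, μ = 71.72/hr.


ρ = 18.26/71.72 = 0.2546
Wq = ρ/(μ−λ) = 0.2546/(71.72 − 18.26) = 0.2546/53.46 = 0.004762 hr

Final: 0.004762 hr


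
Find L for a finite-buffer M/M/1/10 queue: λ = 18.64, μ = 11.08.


ρ = 18.64/11.08 = 1.6823
L = ρ[1 − (K+1)ρ^K + Kρ^(K+1)] / [(1−ρ)(1−ρ^(K+1))]
Numerator: 1.6823·(1 − 11·181.577268 + 10·305.469338) = 1780.462247
Denominator: (-0.6823)·(-304.469338) = 207.742617
L = 1780.462247/207.742617 = 8.5705

Final: 8.5705


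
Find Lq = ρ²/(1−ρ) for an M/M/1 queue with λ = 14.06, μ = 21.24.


ρ = 14.06/21.24 = 0.6620
Lq = ρ²/(1−ρ) = 0.4382/0.3380 = 1.2963

Final: 1.2963


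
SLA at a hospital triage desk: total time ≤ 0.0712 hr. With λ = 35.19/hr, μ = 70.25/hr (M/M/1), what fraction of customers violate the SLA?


W ~ Exponential(μ−λ) for M/M/1.
μ − λ = 70.25 − 35.19 = 35.0600
P(W > t) = e^{−(μ−λ)t} = e^{−2.4963} = 0.082392

Final: 0.082392


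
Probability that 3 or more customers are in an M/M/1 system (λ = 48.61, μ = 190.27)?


ρ = 48.61/190.27 = 0.2555
P(N ≥ n) = ρ^n = 0.2555^3 = 0.016675

Final: 0.016675


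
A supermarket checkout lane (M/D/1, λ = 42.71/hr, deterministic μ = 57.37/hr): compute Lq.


ρ = 42.71/57.37 = 0.7445
M/D/1: Lq = ρ²/(2(1−ρ)) = 0.5542/(2·0.2555) = 1.08445

Final: 1.08445


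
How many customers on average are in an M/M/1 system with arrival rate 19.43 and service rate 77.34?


ρ = λ/μ = 19.43/77.34 = 0.2512
L = ρ/(1−ρ) = 0.2512/(1 − 0.2512) = 0.2512/0.7488 = 0.3355

Final: 0.3355


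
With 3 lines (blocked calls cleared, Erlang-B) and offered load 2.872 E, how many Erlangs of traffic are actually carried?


B(3,2.872) = 0.330550 (Erlang-B)
Carried load = a(1 − B) = 2.872·(1 − 0.330550) = 2.872·0.669450 = 1.9227 E

Final: 1.9227 Erlangs


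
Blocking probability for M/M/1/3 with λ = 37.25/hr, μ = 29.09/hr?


ρ = λ/μ = 37.25/29.09 = 1.2805
P_K = (1−ρ)ρ^K/(1−ρ^(K+1)) = (-0.2805·2.099654)/(1 − 2.688625)
= -0.588971/-1.688625 = 0.348787

Final: 0.348787


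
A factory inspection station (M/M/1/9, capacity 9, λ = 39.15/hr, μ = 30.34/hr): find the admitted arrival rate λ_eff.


ρ = 1.2904; P_K = (1−ρ)ρ^9/(1−ρ^10) = 0.244105
λ_eff = λ(1 − P_K) = 39.15·(1 − 0.244105) = 39.15·0.755895 = 29.5933 /hr

Final: 29.5933 /hr


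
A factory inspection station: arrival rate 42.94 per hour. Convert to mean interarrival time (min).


Mean interarrival time = 1/λ = 1/42.94 hour = 0.02329 hour
In minutes: 0.02329 × 60 = 1.3973 min

Final: 1.3973 min


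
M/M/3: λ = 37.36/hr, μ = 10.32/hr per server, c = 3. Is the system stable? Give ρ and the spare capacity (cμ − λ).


Total capacity cμ = 3·10.32 = 30.96/hr
ρ = λ/(cμ) = 37.36/30.96 = 1.2067
Stable ⇔ ρ < 1: NO
Spare capacity = cμ − λ = 30.96 − 37.36 = -6.40/hr

Final: ρ = 1.2067; unstable; margin = -6.40/hr


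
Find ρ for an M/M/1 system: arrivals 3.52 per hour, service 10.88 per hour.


ρ = λ/μ = 3.52/10.88 = 0.3235

Final: 0.3235


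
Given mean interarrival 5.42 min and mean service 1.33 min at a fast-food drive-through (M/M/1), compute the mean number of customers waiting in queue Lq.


λ = 60/5.42 = 11.0701 /hr
μ = 60/1.33 = 45.1128 /hr
ρ = λ/μ = 11.0701/45.1128 = 0.2454
Lq = ρ²/(1−ρ) = 0.06022/0.7546 = 0.07980

Final: 0.07980


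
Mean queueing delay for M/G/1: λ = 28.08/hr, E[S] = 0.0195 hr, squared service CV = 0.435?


ρ = λ·E[S] = 28.08·0.0195 = 0.5476
E[S²] = E[S]²(1+C_s²) = 0.0195²·(1+0.435) = 0.0005457
Wq = λ·E[S²]/(2(1−ρ)) = 28.08·0.0005457/(2·0.4524) = 0.01693 hr

Final: 0.01693 hr


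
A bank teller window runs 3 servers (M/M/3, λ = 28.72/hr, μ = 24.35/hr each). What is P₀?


a = λ/μ = 28.72/24.35 = 1.1795; ρ = a/c = 0.3932
Σ_{k=0}^{2} a^k/k! (terms k=0..2) = 1.00000 + 1.17947 + 0.69557 = 2.87504
Tail: a^3/(3!(1−ρ)) = 1.64080/(6·0.6068) = 0.45064
P₀ = 1/(2.87504 + 0.45064) = 1/3.32567 = 0.300691

Final: 0.300691


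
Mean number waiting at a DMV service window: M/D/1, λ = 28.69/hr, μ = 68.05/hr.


ρ = 28.69/68.05 = 0.4216
M/D/1: Lq = ρ²/(2(1−ρ)) = 0.1777/(2·0.5784) = 0.15366

Final: 0.15366


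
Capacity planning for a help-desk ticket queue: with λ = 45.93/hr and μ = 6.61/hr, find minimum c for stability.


Stability requires cμ > λ ⇔ c > λ/μ.
λ/μ = 45.93/6.61 = 6.9486
Minimum integer c = ⌊6.9486⌋ + 1 = 7
Check: 7·6.61 = 46.27 > 45.93, while 6·6.61 = 39.66 ≤ 45.93

Final: 7 servers


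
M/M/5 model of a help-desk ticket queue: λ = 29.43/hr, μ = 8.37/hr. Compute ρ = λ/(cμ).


ρ = λ/(cμ) = 29.43/(5·8.37) = 29.43/41.85 = 0.7032

Final: 0.7032


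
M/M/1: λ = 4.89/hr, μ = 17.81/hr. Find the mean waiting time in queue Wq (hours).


ρ = 4.89/17.81 = 0.2746
Wq = ρ/(μ−λ) = 0.2746/(17.81 − 4.89) = 0.2746/12.92 = 0.02125 hr

Final: 0.02125 hr


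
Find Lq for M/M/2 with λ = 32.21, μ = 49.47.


a = λ/μ = 0.6511; ρ = a/2 = 0.3256
P₀ = 0.508807
Lq = P₀·a^c·ρ / (c!·(1−ρ)²) = 0.508807·0.42393·0.3256/(2·0.45488)
= 0.07719

Final: 0.07719


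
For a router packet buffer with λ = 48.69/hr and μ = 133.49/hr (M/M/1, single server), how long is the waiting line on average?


ρ = 48.69/133.49 = 0.3647
Lq = ρ²/(1−ρ) = 0.1330/0.6353 = 0.2094

Final: 0.2094


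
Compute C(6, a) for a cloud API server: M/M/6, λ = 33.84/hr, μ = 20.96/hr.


a = λ/μ = 1.6145; ρ = a/6 = 0.2691
P₀ = 0.198910 (from M/M/c formula)
C(c,a) = [a^c/(c!(1−ρ))]·P₀ = [17.71065/(720·0.7309)]·0.198910
= 0.03365·0.198910 = 0.006694

Final: 0.006694


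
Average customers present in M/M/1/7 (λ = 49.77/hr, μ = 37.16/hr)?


ρ = 49.77/37.16 = 1.3393
L = ρ[1 − (K+1)ρ^K + Kρ^(K+1)] / [(1−ρ)(1−ρ^(K+1))]
Numerator: 1.3393·(1 − 8·7.731140 + 7·10.354651) = 15.581169
Denominator: (-0.3393)·(-9.354651) = 3.174439
L = 15.581169/3.174439 = 4.9083

Final: 4.9083


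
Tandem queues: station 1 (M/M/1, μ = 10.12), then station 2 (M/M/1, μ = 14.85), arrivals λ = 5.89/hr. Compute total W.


Each node sees arrival rate λ = 5.89/hr (tandem ⇒ throughput preserved).
W₁ = 1/(μ₁−λ) = 1/(10.12−5.89) = 0.23641 hr
W₂ = 1/(μ₂−λ) = 1/(14.85−5.89) = 0.11161 hr
W_total = W₁ + W₂ = 0.23641 + 0.11161 = 0.34801 hr

Final: 0.34801 hr


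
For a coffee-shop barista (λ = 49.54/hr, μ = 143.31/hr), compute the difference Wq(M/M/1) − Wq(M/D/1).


ρ = 49.54/143.31 = 0.3457
Wq(M/M/1) = ρ/(μ−λ) = 0.3457/93.77 = 0.003687 hr
Wq(M/D/1) = ρ/(2(μ−λ)) = 0.001843 hr
Savings = 0.003687 − 0.001843 = 0.001843 hr

Final: 0.001843 hr


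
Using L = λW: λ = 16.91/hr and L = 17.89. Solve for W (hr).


W = L/λ = 17.89/16.91 = 1.0580 hr

Final: 1.0580 hr


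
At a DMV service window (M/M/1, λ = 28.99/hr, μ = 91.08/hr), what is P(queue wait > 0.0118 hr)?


ρ = 28.99/91.08 = 0.3183
P(Wq > t) = ρ·e^{−(μ−λ)t} = 0.3183·e^{−0.7327}
= 0.3183·0.480628 = 0.152980

Final: 0.152980


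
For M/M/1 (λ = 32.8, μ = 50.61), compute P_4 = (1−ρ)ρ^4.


ρ = 32.8/50.61 = 0.6481
P_n = (1−ρ)·ρ^n = (1 − 0.6481)·0.6481^4 = 0.3519·0.176421 = 0.062084

Final: 0.062084


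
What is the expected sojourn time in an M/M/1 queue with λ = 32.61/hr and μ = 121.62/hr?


W = 1/(μ−λ) = 1/(121.62 − 32.61) = 1/89.01 = 0.01123 hr

Final: 0.01123 hr


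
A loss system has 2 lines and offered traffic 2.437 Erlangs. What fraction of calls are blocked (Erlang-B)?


B(c,a) = (a^c/c!) / Σ_{k=0}^{c} a^k/k!
a^2/2! = 2.969484
Σ terms (k=0..2): 1.00000 + 2.43700 + 2.96948 = 6.406484
B = 2.969484/6.406484 = 0.463512

Final: 0.463512


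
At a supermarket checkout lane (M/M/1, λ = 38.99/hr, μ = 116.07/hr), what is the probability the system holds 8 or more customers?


ρ = 38.99/116.07 = 0.3359
P(N ≥ n) = ρ^n = 0.3359^8 = 0.0001621

Final: 0.0001621


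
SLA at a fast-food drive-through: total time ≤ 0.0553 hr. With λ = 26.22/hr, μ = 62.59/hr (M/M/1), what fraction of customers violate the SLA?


W ~ Exponential(μ−λ) for M/M/1.
μ − λ = 62.59 − 26.22 = 36.3700
P(W > t) = e^{−(μ−λ)t} = e^{−2.0113} = 0.133820

Final: 0.133820


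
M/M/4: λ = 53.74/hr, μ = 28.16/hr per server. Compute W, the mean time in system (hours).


a = 1.9084; ρ = 0.4771; P₀ = 0.143997
Lq = P₀·a^c·ρ/(c!(1−ρ)²) = 0.13886
Wq = Lq/λ = 0.13886/53.74 = 0.002584 hr
W = Wq + 1/μ = 0.002584 + 0.03551 = 0.03810 hr

Final: 0.03810 hr


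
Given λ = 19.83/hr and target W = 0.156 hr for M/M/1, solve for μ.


W = 1/(μ−λ) ⇒ μ − λ = 1/W = 1/0.156 = 6.4103
μ = λ + 1/W = 19.83 + 6.4103 = 26.2403 per hr

Final: 26.2403 /hr


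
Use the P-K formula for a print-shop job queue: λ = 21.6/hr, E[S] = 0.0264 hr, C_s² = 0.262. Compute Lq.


ρ = λ·E[S] = 21.6·0.0264 = 0.5702
Lq = ρ²(1+C_s²)/(2(1−ρ)) = 0.3252·(1+0.262)/(2·0.4298)
= 0.3252·1.2620/0.8595 = 0.47744

Final: 0.47744


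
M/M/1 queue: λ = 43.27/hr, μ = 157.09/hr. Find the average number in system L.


ρ = λ/μ = 43.27/157.09 = 0.2754
L = ρ/(1−ρ) = 0.2754/(1 − 0.2754) = 0.2754/0.7246 = 0.3802

Final: 0.3802


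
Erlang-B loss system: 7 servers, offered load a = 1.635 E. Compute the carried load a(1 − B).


B(7,1.635) = 0.001209 (Erlang-B)
Carried load = a(1 − B) = 1.635·(1 − 0.001209) = 1.635·0.998791 = 1.6330 E

Final: 1.6330 Erlangs


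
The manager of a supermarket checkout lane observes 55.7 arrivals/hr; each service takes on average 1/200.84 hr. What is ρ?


ρ = λ/μ = 55.7/200.84 = 0.2773

Final: 0.2773


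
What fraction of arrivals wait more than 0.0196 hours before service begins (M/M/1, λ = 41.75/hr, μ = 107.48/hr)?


ρ = 41.75/107.48 = 0.3884
P(Wq > t) = ρ·e^{−(μ−λ)t} = 0.3884·e^{−1.2883}
= 0.3884·0.275737 = 0.107108

Final: 0.107108


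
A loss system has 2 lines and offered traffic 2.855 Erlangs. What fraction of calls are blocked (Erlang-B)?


B(c,a) = (a^c/c!) / Σ_{k=0}^{c} a^k/k!
a^2/2! = 4.075513
Σ terms (k=0..2): 1.00000 + 2.85500 + 4.07551 = 7.930513
B = 4.075513/7.930513 = 0.513903

Final: 0.513903


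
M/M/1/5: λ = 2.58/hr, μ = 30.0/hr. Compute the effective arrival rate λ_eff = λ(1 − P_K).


ρ = 0.08600; P_K = (1−ρ)ρ^5/(1−ρ^6) = 0.000004300
λ_eff = λ(1 − P_K) = 2.58·(1 − 0.000004300) = 2.58·0.999996 = 2.5800 /hr

Final: 2.5800 /hr


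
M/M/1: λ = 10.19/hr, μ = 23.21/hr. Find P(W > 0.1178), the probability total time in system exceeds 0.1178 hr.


W ~ Exponential(μ−λ) for M/M/1.
μ − λ = 23.21 − 10.19 = 13.0200
P(W > t) = e^{−(μ−λ)t} = e^{−1.5338} = 0.215724

Final: 0.215724


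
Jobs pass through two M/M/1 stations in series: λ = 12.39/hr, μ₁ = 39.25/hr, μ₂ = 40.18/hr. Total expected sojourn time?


Each node sees arrival rate λ = 12.39/hr (tandem ⇒ throughput preserved).
W₁ = 1/(μ₁−λ) = 1/(39.25−12.39) = 0.03723 hr
W₂ = 1/(μ₂−λ) = 1/(40.18−12.39) = 0.03598 hr
W_total = W₁ + W₂ = 0.03723 + 0.03598 = 0.07321 hr

Final: 0.07321 hr


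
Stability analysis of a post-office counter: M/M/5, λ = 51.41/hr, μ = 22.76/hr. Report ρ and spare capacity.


Total capacity cμ = 5·22.76 = 113.80/hr
ρ = λ/(cμ) = 51.41/113.80 = 0.4518
Stable ⇔ ρ < 1: YES
Spare capacity = cμ − λ = 113.80 − 51.41 = 62.39/hr

Final: ρ = 0.4518; stable; margin = 62.39/hr


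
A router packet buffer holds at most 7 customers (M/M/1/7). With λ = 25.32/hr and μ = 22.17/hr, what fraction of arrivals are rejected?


ρ = λ/μ = 25.32/22.17 = 1.1421
P_K = (1−ρ)ρ^K/(1−ρ^(K+1)) = (-0.1421·2.534464)/(1 − 2.894570)
= -0.360106/-1.894570 = 0.190073

Final: 0.190073


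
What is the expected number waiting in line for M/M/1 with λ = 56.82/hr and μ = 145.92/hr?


ρ = 56.82/145.92 = 0.3894
Lq = ρ²/(1−ρ) = 0.1516/0.6106 = 0.2483

Final: 0.2483


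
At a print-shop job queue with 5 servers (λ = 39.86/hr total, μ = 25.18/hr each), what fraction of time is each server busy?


ρ = λ/(cμ) = 39.86/(5·25.18) = 39.86/125.90 = 0.3166

Final: 0.3166


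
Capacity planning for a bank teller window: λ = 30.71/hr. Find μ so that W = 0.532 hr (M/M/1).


W = 1/(μ−λ) ⇒ μ − λ = 1/W = 1/0.532 = 1.8797
μ = λ + 1/W = 30.71 + 1.8797 = 32.5897 per hr

Final: 32.5897 /hr


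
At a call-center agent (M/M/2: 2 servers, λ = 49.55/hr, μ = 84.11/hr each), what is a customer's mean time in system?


a = 0.5891; ρ = 0.2946; P₀ = 0.544933
Lq = P₀·a^c·ρ/(c!(1−ρ)²) = 0.05597
Wq = Lq/λ = 0.05597/49.55 = 0.001130 hr
W = Wq + 1/μ = 0.001130 + 0.01189 = 0.01302 hr

Final: 0.01302 hr


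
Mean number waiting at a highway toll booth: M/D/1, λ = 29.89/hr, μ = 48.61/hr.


ρ = 29.89/48.61 = 0.6149
M/D/1: Lq = ρ²/(2(1−ρ)) = 0.3781/(2·0.3851) = 0.49090

Final: 0.49090


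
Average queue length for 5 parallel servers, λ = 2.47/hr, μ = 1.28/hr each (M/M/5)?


a = λ/μ = 1.9297; ρ = a/5 = 0.3859
P₀ = 0.144300
Lq = P₀·a^c·ρ / (c!·(1−ρ)²) = 0.144300·26.75685·0.3859/(120·0.37707)
= 0.03293

Final: 0.03293


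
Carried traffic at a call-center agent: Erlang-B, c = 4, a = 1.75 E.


B(4,1.75) = 0.070219 (Erlang-B)
Carried load = a(1 − B) = 1.75·(1 − 0.070219) = 1.75·0.929781 = 1.6271 E

Final: 1.6271 Erlangs


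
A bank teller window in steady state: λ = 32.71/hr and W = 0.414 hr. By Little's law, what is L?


L = λW = 32.71·0.414 = 13.5419

Final: 13.5419


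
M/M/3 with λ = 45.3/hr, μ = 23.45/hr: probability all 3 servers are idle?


a = λ/μ = 45.3/23.45 = 1.9318; ρ = a/c = 0.6439
Σ_{k=0}^{2} a^k/k! (terms k=0..2) = 1.00000 + 1.93177 + 1.86587 = 4.79764
Tail: a^3/(3!(1−ρ)) = 7.20885/(6·0.3561) = 3.37420
P₀ = 1/(4.79764 + 3.37420) = 1/8.17184 = 0.122371

Final: 0.122371


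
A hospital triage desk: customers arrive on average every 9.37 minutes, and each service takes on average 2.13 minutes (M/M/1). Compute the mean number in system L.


λ = 60/9.37 = 6.4034 /hr
μ = 60/2.13 = 28.1690 /hr
ρ = λ/μ = 6.4034/28.1690 = 0.2273
L = ρ/(1−ρ) = 0.2273/0.7727 = 0.2942

Final: 0.2942


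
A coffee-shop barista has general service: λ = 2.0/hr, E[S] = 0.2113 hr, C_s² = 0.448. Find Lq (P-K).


ρ = λ·E[S] = 2.0·0.2113 = 0.4226
Lq = ρ²(1+C_s²)/(2(1−ρ)) = 0.1786·(1+0.448)/(2·0.5774)
= 0.1786·1.4480/1.1548 = 0.22393

Final: 0.22393


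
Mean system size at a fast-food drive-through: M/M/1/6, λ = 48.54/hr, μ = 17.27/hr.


ρ = 48.54/17.27 = 2.8107
L = ρ[1 − (K+1)ρ^K + Kρ^(K+1)] / [(1−ρ)(1−ρ^(K+1))]
Numerator: 2.8107·(1 − 7·492.997375 + 6·1385.645198) = 13670.712186
Denominator: (-1.8107)·(-1384.645198) = 2507.113801
L = 13670.712186/2507.113801 = 5.4528

Final: 5.4528


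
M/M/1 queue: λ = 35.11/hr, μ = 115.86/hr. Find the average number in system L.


ρ = λ/μ = 35.11/115.86 = 0.3030
L = ρ/(1−ρ) = 0.3030/(1 − 0.3030) = 0.3030/0.6970 = 0.4348

Final: 0.4348


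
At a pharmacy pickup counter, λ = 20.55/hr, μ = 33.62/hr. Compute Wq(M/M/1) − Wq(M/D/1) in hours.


ρ = 20.55/33.62 = 0.6112
Wq(M/M/1) = ρ/(μ−λ) = 0.6112/13.07 = 0.04677 hr
Wq(M/D/1) = ρ/(2(μ−λ)) = 0.02338 hr
Savings = 0.04677 − 0.02338 = 0.02338 hr

Final: 0.02338 hr


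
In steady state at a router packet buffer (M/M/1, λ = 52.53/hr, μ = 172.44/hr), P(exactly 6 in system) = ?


ρ = 52.53/172.44 = 0.3046
P_n = (1−ρ)·ρ^n = (1 − 0.3046)·0.3046^6 = 0.6954·0.0007991 = 0.0005557

Final: 0.0005557


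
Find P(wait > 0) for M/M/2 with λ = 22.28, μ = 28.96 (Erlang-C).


a = λ/μ = 0.7693; ρ = a/2 = 0.3847
P₀ = 0.444389 (from M/M/c formula)
C(c,a) = [a^c/(c!(1−ρ))]·P₀ = [0.59188/(2·0.6153)]·0.444389
= 0.48094·0.444389 = 0.213726

Final: 0.213726


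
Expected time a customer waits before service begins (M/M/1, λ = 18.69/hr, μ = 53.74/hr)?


ρ = 18.69/53.74 = 0.3478
Wq = ρ/(μ−λ) = 0.3478/(53.74 − 18.69) = 0.3478/35.05 = 0.009923 hr

Final: 0.009923 hr


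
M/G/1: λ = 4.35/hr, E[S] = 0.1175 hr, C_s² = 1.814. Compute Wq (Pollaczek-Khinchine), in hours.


ρ = λ·E[S] = 4.35·0.1175 = 0.5111
E[S²] = E[S]²(1+C_s²) = 0.1175²·(1+1.814) = 0.038851
Wq = λ·E[S²]/(2(1−ρ)) = 4.35·0.038851/(2·0.4889) = 0.17285 hr

Final: 0.17285 hr


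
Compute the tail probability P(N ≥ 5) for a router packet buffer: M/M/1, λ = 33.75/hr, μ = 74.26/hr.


ρ = 33.75/74.26 = 0.4545
P(N ≥ n) = ρ^n = 0.4545^5 = 0.019391

Final: 0.019391


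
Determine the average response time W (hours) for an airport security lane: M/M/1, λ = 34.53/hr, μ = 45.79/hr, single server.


W = 1/(μ−λ) = 1/(45.79 − 34.53) = 1/11.26 = 0.08881 hr

Final: 0.08881 hr


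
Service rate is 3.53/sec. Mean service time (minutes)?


Mean service time = 1/μ = 1/3.53 second = 0.28329 second
In minutes: 0.28329 × 0.0166667 = 0.004721 min

Final: 0.004721 min


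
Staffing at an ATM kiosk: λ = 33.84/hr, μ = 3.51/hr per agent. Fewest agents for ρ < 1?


Stability requires cμ > λ ⇔ c > λ/μ.
λ/μ = 33.84/3.51 = 9.6410
Minimum integer c = ⌊9.6410⌋ + 1 = 10
Check: 10·3.51 = 35.10 > 33.84, while 9·3.51 = 31.59 ≤ 33.84

Final: 10 servers


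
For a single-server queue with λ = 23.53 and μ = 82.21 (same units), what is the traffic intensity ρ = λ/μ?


ρ = λ/μ = 23.53/82.21 = 0.2862

Final: 0.2862


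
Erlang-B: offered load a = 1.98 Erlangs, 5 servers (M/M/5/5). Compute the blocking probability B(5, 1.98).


B(c,a) = (a^c/c!) / Σ_{k=0}^{c} a^k/k!
a^5/5! = 0.253597
Σ terms (k=0..5): 1.00000 + 1.98000 + 1.96020 + 1.29373 + 0.64040 + 0.25360 = 7.127927
B = 0.253597/7.127927 = 0.035578

Final: 0.035578


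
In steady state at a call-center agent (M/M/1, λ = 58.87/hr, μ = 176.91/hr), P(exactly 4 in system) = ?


ρ = 58.87/176.91 = 0.3328
P_n = (1−ρ)·ρ^n = (1 − 0.3328)·0.3328^4 = 0.6672·0.012262 = 0.008182

Final: 0.008182


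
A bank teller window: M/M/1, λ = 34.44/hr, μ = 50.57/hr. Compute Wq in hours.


ρ = 34.44/50.57 = 0.6810
Wq = ρ/(μ−λ) = 0.6810/(50.57 − 34.44) = 0.6810/16.13 = 0.04222 hr

Final: 0.04222 hr


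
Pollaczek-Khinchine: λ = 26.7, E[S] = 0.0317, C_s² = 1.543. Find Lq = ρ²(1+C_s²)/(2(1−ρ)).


ρ = λ·E[S] = 26.7·0.0317 = 0.8464
Lq = ρ²(1+C_s²)/(2(1−ρ)) = 0.7164·(1+1.543)/(2·0.1536)
= 0.7164·2.5430/0.3072 = 5.92977

Final: 5.92977


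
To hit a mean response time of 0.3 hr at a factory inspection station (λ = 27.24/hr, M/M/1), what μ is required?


W = 1/(μ−λ) ⇒ μ − λ = 1/W = 1/0.3 = 3.3333
μ = λ + 1/W = 27.24 + 3.3333 = 30.5733 per hr

Final: 30.5733 /hr


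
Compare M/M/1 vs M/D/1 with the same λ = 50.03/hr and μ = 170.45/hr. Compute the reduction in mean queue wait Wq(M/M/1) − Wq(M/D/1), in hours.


ρ = 50.03/170.45 = 0.2935
Wq(M/M/1) = ρ/(μ−λ) = 0.2935/120.42 = 0.002437 hr
Wq(M/D/1) = ρ/(2(μ−λ)) = 0.001219 hr
Savings = 0.002437 − 0.001219 = 0.001219 hr

Final: 0.001219 hr


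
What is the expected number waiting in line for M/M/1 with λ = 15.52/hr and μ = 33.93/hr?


ρ = 15.52/33.93 = 0.4574
Lq = ρ²/(1−ρ) = 0.2092/0.5426 = 0.3856

Final: 0.3856


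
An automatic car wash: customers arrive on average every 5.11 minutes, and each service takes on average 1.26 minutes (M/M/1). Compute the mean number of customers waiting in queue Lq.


λ = 60/5.11 = 11.7417 /hr
μ = 60/1.26 = 47.6190 /hr
ρ = λ/μ = 11.7417/47.6190 = 0.2466
Lq = ρ²/(1−ρ) = 0.06080/0.7534 = 0.08070

Final: 0.08070


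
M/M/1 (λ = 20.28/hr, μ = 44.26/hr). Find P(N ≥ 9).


ρ = 20.28/44.26 = 0.4582
P(N ≥ n) = ρ^n = 0.4582^9 = 0.0008902

Final: 0.0008902


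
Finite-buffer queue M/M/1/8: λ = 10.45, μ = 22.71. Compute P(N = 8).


ρ = λ/μ = 10.45/22.71 = 0.4601
P_K = (1−ρ)ρ^K/(1−ρ^(K+1)) = (0.5399·0.002010)/(1 − 0.0009249)
= 0.001085/0.999075 = 0.001086

Final: 0.001086


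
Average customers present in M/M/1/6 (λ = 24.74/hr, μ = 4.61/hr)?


ρ = 24.74/4.61 = 5.3666
L = ρ[1 − (K+1)ρ^K + Kρ^(K+1)] / [(1−ρ)(1−ρ^(K+1))]
Numerator: 5.3666·(1 − 7·23888.705661 + 6·128200.993069) = 3230614.773293
Denominator: (-4.3666)·(-128199.993069) = 559797.366700
L = 3230614.773293/559797.366700 = 5.7710

Final: 5.7710


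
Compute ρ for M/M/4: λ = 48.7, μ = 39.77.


ρ = λ/(cμ) = 48.7/(4·39.77) = 48.7/159.08 = 0.3061

Final: 0.3061


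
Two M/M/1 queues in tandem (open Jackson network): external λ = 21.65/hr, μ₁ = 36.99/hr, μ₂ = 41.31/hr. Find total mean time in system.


Each node sees arrival rate λ = 21.65/hr (tandem ⇒ throughput preserved).
W₁ = 1/(μ₁−λ) = 1/(36.99−21.65) = 0.06519 hr
W₂ = 1/(μ₂−λ) = 1/(41.31−21.65) = 0.05086 hr
W_total = W₁ + W₂ = 0.06519 + 0.05086 = 0.11605 hr

Final: 0.11605 hr


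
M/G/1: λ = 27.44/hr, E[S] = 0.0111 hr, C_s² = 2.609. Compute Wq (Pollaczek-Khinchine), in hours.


ρ = λ·E[S] = 27.44·0.0111 = 0.3046
E[S²] = E[S]²(1+C_s²) = 0.0111²·(1+2.609) = 0.0004447
Wq = λ·E[S²]/(2(1−ρ)) = 27.44·0.0004447/(2·0.6954) = 0.008773 hr

Final: 0.008773 hr


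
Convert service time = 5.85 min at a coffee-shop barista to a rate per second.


μ = 1/(service time) in consistent units.
1 second = 0.0166667 min, so μ = 0.0166667/5.85 = 0.002849 per second

Final: 0.002849 /sec


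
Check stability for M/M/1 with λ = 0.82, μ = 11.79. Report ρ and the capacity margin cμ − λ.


Total capacity cμ = 1·11.79 = 11.79/hr
ρ = λ/(cμ) = 0.82/11.79 = 0.06955
Stable ⇔ ρ < 1: YES
Spare capacity = cμ − λ = 11.79 − 0.82 = 10.97/hr

Final: ρ = 0.06955; stable; margin = 10.97/hr


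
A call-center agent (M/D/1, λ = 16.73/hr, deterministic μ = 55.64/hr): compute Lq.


ρ = 16.73/55.64 = 0.3007
M/D/1: Lq = ρ²/(2(1−ρ)) = 0.09041/(2·0.6993) = 0.06464

Final: 0.06464


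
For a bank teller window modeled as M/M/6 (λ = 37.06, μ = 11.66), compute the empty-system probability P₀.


a = λ/μ = 37.06/11.66 = 3.1784; ρ = a/c = 0.5297
Σ_{k=0}^{5} a^k/k! (terms k=0..5) = 1.00000 + 3.17839 + 5.05107 + 5.35142 + 4.25222 + 2.70304 = 21.53615
Tail: a^6/(6!(1−ρ)) = 1030.95851/(720·0.4703) = 3.04483
P₀ = 1/(21.53615 + 3.04483) = 1/24.58098 = 0.040682

Final: 0.040682


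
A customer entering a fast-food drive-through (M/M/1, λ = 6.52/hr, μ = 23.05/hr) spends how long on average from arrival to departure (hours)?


W = 1/(μ−λ) = 1/(23.05 − 6.52) = 1/16.53 = 0.06050 hr

Final: 0.06050 hr


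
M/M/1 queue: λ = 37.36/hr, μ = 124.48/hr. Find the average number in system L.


ρ = λ/μ = 37.36/124.48 = 0.3001
L = ρ/(1−ρ) = 0.3001/(1 − 0.3001) = 0.3001/0.6999 = 0.4288

Final: 0.4288


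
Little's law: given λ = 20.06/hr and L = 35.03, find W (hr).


W = L/λ = 35.03/20.06 = 1.7463 hr

Final: 1.7463 hr


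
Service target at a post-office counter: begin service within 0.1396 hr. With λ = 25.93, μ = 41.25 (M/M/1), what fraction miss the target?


ρ = 25.93/41.25 = 0.6286
P(Wq > t) = ρ·e^{−(μ−λ)t} = 0.6286·e^{−2.1387}
= 0.6286·0.117811 = 0.074057

Final: 0.074057


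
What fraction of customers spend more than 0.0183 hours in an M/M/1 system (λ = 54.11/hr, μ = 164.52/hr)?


W ~ Exponential(μ−λ) for M/M/1.
μ − λ = 164.52 − 54.11 = 110.4100
P(W > t) = e^{−(μ−λ)t} = e^{−2.0205} = 0.132589

Final: 0.132589


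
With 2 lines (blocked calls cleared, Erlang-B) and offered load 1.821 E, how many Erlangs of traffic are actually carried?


B(2,1.821) = 0.370175 (Erlang-B)
Carried load = a(1 − B) = 1.821·(1 − 0.370175) = 1.821·0.629825 = 1.1469 E

Final: 1.1469 Erlangs


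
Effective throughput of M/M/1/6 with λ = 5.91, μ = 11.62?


ρ = 0.5086; P_K = (1−ρ)ρ^6/(1−ρ^7) = 0.008581
λ_eff = λ(1 − P_K) = 5.91·(1 − 0.008581) = 5.91·0.991419 = 5.8593 /hr

Final: 5.8593 /hr


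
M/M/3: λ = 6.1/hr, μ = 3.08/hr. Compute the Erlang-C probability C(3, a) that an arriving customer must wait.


a = λ/μ = 1.9805; ρ = a/3 = 0.6602
P₀ = 0.114262 (from M/M/c formula)
C(c,a) = [a^c/(c!(1−ρ))]·P₀ = [7.76850/(6·0.3398)]·0.114262
= 3.81003·0.114262 = 0.435344

Final: 0.435344


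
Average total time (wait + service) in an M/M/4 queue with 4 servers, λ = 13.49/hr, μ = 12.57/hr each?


a = 1.0732; ρ = 0.2683; P₀ = 0.341227
Lq = P₀·a^c·ρ/(c!(1−ρ)²) = 0.009451
Wq = Lq/λ = 0.009451/13.49 = 0.0007006 hr
W = Wq + 1/μ = 0.0007006 + 0.07955 = 0.08026 hr

Final: 0.08026 hr


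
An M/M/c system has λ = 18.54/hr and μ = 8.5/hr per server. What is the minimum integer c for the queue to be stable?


Stability requires cμ > λ ⇔ c > λ/μ.
λ/μ = 18.54/8.5 = 2.1812
Minimum integer c = ⌊2.1812⌋ + 1 = 3
Check: 3·8.5 = 25.50 > 18.54, while 2·8.5 = 17.00 ≤ 18.54

Final: 3 servers


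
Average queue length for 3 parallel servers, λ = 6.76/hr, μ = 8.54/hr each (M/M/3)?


a = λ/μ = 0.7916; ρ = a/3 = 0.2639
P₀ = 0.451029
Lq = P₀·a^c·ρ / (c!·(1−ρ)²) = 0.451029·0.49598·0.2639/(6·0.54191)
= 0.01815

Final: 0.01815


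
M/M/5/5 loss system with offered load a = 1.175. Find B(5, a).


B(c,a) = (a^c/c!) / Σ_{k=0}^{c} a^k/k!
a^5/5! = 0.018664
Σ terms (k=0..5): 1.00000 + 1.17500 + 0.69031 + 0.27037 + 0.07942 + 0.01866 = 3.233771
B = 0.018664/3.233771 = 0.005772

Final: 0.005772


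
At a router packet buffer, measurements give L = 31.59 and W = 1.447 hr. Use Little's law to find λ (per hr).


λ = L/W = 31.59/1.447 = 21.8314 /hr

Final: 21.8314 /hr


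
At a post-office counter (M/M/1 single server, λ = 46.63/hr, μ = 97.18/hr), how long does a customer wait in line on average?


ρ = 46.63/97.18 = 0.4798
Wq = ρ/(μ−λ) = 0.4798/(97.18 − 46.63) = 0.4798/50.55 = 0.009492 hr

Final: 0.009492 hr


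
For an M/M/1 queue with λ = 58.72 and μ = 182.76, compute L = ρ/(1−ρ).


ρ = λ/μ = 58.72/182.76 = 0.3213
L = ρ/(1−ρ) = 0.3213/(1 − 0.3213) = 0.3213/0.6787 = 0.4734

Final: 0.4734


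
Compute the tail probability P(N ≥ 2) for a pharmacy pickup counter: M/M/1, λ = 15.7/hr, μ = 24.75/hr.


ρ = 15.7/24.75 = 0.6343
P(N ≥ n) = ρ^n = 0.6343^2 = 0.402392

Final: 0.402392


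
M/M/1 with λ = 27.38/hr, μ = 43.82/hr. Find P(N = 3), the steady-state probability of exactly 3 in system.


ρ = 27.38/43.82 = 0.6248
P_n = (1−ρ)·ρ^n = (1 − 0.6248)·0.6248^3 = 0.3752·0.243940 = 0.091519

Final: 0.091519


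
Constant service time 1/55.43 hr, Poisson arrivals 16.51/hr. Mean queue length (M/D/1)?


ρ = 16.51/55.43 = 0.2979
M/D/1: Lq = ρ²/(2(1−ρ)) = 0.08872/(2·0.7021) = 0.06318

Final: 0.06318
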